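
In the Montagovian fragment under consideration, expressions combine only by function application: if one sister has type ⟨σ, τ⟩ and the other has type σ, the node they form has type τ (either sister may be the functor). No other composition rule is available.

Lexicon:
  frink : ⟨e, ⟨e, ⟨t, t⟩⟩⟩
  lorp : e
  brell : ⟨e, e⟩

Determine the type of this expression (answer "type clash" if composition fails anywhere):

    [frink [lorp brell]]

⟨e, ⟨t, t⟩⟩

[lorp brell]: ⟨e, e⟩ applied to e yields e.
[frink [lorp brell]]: ⟨e, ⟨e, ⟨t, t⟩⟩⟩ applied to e yields ⟨e, ⟨t, t⟩⟩.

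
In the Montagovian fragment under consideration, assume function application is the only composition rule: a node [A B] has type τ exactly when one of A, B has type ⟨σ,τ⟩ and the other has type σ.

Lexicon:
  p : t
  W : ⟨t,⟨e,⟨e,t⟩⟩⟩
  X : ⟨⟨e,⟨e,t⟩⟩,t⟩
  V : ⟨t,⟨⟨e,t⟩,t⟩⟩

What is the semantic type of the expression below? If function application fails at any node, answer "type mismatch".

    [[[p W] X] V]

⟨⟨e,t⟩,t⟩

[p W]: functor W : ⟨t,⟨e,⟨e,t⟩⟩⟩, argument p : t; result ⟨e,⟨e,t⟩⟩.
[[p W] X]: functor X : ⟨⟨e,⟨e,t⟩⟩,t⟩, argument [p W] : ⟨e,⟨e,t⟩⟩; result t.
[[[p W] X] V]: functor V : ⟨t,⟨⟨e,t⟩,t⟩⟩, argument [[p W] X] : t; result ⟨⟨e,t⟩,t⟩.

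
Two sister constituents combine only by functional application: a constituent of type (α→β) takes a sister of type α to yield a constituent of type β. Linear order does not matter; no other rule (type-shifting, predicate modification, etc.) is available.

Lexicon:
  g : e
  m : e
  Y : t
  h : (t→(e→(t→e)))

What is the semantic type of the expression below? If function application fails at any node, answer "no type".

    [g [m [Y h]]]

no type

At [Y h], h : (t→(e→(t→e))) takes Y : t, giving (e→(t→e)).
At [m [Y h]], [Y h] : (e→(t→e)) takes m : e, giving (t→e).
[g [m [Y h]]]: e with (t→e) — neither is a function whose domain matches the other; composition fails here.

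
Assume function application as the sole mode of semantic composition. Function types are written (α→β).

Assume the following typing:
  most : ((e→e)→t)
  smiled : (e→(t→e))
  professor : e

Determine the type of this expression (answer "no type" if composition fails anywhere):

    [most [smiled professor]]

[smiled professor] — smiled of type (e→(t→e)) combines with professor of type e: type (t→e).
[most [smiled professor]]: ((e→e)→t) and (t→e) cannot combine by function application — type clash.

no type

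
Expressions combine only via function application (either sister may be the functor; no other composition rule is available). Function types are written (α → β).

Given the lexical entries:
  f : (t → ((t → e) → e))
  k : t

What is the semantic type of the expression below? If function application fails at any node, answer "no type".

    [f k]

[f k] — f of type (t → ((t → e) → e)) combines with k of type t: type ((t → e) → e).

((t → e) → e)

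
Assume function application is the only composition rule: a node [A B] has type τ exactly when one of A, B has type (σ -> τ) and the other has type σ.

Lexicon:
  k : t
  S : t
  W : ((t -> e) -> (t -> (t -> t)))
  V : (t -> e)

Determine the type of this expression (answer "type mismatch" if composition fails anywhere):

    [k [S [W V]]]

At [W V], W : ((t -> e) -> (t -> (t -> t))) takes V : (t -> e), giving (t -> (t -> t)).
At [S [W V]], [W V] : (t -> (t -> t)) takes S : t, giving (t -> t).
At [k [S [W V]]], [S [W V]] : (t -> t) takes k : t, giving t.

t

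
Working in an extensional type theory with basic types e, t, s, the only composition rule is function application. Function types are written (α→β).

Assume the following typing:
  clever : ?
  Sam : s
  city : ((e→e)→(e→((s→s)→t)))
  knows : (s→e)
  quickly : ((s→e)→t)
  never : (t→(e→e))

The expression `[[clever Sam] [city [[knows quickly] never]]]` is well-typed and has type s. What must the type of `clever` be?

[[clever Sam] [city [[knows quickly] never]]] is required to be s. [city [[knows quickly] never]] : (e→((s→s)→t)) cannot yield s as functor, so [clever Sam] : ((e→((s→s)→t))→s).
[clever Sam] is required to be ((e→((s→s)→t))→s). Sam : s cannot yield ((e→((s→s)→t))→s) as functor, so clever : (s→((e→((s→s)→t))→s)).

(s→((e→((s→s)→t))→s))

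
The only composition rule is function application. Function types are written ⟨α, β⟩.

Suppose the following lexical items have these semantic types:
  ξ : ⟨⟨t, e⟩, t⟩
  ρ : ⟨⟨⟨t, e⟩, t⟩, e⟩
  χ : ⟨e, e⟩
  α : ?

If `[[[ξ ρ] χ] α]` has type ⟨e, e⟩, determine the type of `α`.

For [[[ξ ρ] χ] α] to have type ⟨e, e⟩ with [[ξ ρ] χ] of type e, α must be the function: α : ⟨e, ⟨e, e⟩⟩.

⟨e, ⟨e, e⟩⟩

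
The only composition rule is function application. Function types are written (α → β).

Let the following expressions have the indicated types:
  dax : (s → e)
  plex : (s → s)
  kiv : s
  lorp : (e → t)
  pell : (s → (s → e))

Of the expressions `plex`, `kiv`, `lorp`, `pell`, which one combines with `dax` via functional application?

kiv

plex : (s → s) — dax needs s; plex needs s; neither fits.
kiv — combines: dax : (s → e) takes kiv : s as argument, giving e.
lorp : (e → t) — dax needs s; lorp needs e; neither fits.
pell : (s → (s → e)) — dax needs s; pell needs s; neither fits.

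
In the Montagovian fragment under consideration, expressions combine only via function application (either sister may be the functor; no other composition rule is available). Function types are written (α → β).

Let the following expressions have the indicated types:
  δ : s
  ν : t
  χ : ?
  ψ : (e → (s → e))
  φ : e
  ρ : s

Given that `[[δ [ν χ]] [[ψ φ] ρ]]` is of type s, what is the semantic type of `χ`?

[[δ [ν χ]] [[ψ φ] ρ]] must have type s. The sister [[ψ φ] ρ] has type e; that is not a function onto s, so [δ [ν χ]] must be the functor, of type (e → s).
[δ [ν χ]] must have type (e → s). The sister δ has type s; that is not a function onto (e → s), so [ν χ] must be the functor, of type (s → (e → s)).
[ν χ] must have type (s → (e → s)). The sister ν has type t; that is not a function onto (s → (e → s)), so χ must be the functor, of type (t → (s → (e → s))).

(t → (s → (e → s)))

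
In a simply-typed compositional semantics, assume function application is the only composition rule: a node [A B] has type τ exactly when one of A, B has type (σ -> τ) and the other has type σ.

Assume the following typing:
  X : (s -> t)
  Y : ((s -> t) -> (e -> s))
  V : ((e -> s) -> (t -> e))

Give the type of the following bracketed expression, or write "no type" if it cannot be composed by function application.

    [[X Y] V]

[X Y]: ((s -> t) -> (e -> s)) applied to (s -> t) yields (e -> s).
[[X Y] V]: ((e -> s) -> (t -> e)) applied to (e -> s) yields (t -> e).

(t -> e)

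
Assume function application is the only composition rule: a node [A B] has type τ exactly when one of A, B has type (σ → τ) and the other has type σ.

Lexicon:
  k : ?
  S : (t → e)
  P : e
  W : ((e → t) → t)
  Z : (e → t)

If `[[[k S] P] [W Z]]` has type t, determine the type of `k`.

[[[k S] P] [W Z]] is required to be t. [W Z] : t cannot yield t as functor, so [[k S] P] : (t → t).
[[k S] P] is required to be (t → t). P : e cannot yield (t → t) as functor, so [k S] : (e → (t → t)).
[k S] is required to be (e → (t → t)). S : (t → e) cannot yield (e → (t → t)) as functor, so k : ((t → e) → (e → (t → t))).

((t → e) → (e → (t → t)))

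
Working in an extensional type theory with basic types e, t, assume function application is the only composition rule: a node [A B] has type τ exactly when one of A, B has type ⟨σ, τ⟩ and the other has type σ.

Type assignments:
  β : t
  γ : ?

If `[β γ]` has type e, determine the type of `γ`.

⟨t, e⟩

At [β γ] (required: e): β is t, which is not a function with range e; hence γ is the functor — type ⟨t, e⟩.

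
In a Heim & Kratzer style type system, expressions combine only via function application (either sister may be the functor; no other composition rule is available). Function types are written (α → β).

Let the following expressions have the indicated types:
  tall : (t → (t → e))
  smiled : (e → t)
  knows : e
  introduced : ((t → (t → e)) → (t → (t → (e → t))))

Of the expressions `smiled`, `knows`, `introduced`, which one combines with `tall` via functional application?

introduced

smiled : (e → t) — no; tall wants t, and smiled wants e.
knows : e — no; tall wants t, and knows wants nothing (atomic).
introduced — combines: introduced : ((t → (t → e)) → (t → (t → (e → t)))) takes tall : (t → (t → e)) as argument, giving (t → (t → (e → t))).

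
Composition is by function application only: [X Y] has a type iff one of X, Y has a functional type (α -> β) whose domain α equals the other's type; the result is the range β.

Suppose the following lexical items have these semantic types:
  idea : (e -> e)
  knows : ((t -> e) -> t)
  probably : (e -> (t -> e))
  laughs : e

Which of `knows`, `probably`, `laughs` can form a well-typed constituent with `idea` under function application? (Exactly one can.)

laughs

knows : ((t -> e) -> t) — neither side's domain matches the other.
probably : (e -> (t -> e)) — neither side's domain matches the other.
laughs — combines: idea : (e -> e) takes laughs : e as argument, giving e.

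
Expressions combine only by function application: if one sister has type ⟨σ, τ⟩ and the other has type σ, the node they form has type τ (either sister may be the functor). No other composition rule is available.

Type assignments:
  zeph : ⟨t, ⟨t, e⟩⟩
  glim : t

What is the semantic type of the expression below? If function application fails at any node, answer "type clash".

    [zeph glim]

⟨t, e⟩

[zeph glim]: ⟨t, ⟨t, e⟩⟩ applied to t yields ⟨t, e⟩.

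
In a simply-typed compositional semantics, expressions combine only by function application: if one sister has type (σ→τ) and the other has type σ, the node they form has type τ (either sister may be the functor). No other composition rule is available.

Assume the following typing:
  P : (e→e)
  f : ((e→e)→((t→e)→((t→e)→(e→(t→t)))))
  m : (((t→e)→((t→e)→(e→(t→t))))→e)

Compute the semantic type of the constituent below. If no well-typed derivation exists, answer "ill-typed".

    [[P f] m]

e

[P f] — f of type ((e→e)→((t→e)→((t→e)→(e→(t→t))))) combines with P of type (e→e): type ((t→e)→((t→e)→(e→(t→t)))).
[[P f] m] — m of type (((t→e)→((t→e)→(e→(t→t))))→e) combines with [P f] of type ((t→e)→((t→e)→(e→(t→t)))): type e.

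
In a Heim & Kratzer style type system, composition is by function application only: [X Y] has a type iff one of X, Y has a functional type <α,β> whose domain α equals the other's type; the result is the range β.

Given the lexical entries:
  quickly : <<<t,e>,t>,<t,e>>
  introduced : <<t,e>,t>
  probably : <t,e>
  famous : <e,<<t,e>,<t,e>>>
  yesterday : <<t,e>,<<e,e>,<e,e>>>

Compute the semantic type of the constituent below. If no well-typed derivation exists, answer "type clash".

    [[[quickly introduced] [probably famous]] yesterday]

type clash

[quickly introduced]: <<<t,e>,t>,<t,e>> applied to <<t,e>,t> yields <t,e>.
At [probably famous]: neither <t,e> nor <e,<<t,e>,<t,e>>> can take the other as argument; the node is ill-typed.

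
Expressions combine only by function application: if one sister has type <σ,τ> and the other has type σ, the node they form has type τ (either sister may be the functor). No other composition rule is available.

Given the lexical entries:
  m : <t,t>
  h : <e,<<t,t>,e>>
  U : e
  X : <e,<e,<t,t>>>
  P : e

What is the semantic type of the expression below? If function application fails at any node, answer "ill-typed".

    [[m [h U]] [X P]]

[h U]: h is <e,<<t,t>,e>>, U is e; result <<t,t>,e>.
[m [h U]]: [h U] is <<t,t>,e>, m is <t,t>; result e.
[X P]: X is <e,<e,<t,t>>>, P is e; result <e,<t,t>>.
[[m [h U]] [X P]]: [X P] is <e,<t,t>>, [m [h U]] is e; result <t,t>.

<t,t>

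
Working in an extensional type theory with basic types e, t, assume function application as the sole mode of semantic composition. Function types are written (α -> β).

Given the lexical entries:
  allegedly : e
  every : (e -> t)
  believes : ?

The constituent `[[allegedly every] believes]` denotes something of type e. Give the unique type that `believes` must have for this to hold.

(t -> e)

[[allegedly every] believes] is required to be e. [allegedly every] : t cannot yield e as functor, so believes : (t -> e).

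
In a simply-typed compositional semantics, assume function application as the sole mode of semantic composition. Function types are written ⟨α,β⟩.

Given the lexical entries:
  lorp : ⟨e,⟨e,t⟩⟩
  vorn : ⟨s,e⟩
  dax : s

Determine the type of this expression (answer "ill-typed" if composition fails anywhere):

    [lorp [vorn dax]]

⟨e,t⟩

[vorn dax] — vorn of type ⟨s,e⟩ combines with dax of type s: type e.
[lorp [vorn dax]] — lorp of type ⟨e,⟨e,t⟩⟩ combines with [vorn dax] of type e: type ⟨e,t⟩.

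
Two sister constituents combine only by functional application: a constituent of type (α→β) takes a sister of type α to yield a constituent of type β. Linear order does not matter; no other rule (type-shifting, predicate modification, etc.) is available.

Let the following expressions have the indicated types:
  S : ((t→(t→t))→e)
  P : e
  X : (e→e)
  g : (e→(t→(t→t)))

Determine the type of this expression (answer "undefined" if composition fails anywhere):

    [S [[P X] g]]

e

[P X]: (e→e) applied to e yields e.
[[P X] g]: (e→(t→(t→t))) applied to e yields (t→(t→t)).
[S [[P X] g]]: ((t→(t→t))→e) applied to (t→(t→t)) yields e.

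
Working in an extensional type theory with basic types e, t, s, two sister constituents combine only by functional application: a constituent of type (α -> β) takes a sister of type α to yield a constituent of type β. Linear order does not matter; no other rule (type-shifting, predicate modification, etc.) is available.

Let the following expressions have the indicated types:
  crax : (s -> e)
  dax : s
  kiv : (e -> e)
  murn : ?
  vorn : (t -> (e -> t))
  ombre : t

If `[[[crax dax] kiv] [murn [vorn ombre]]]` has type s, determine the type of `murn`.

((e -> t) -> (e -> s))

For [[[crax dax] kiv] [murn [vorn ombre]]] to have type s with [[crax dax] kiv] of type e, [murn [vorn ombre]] must be the function: [murn [vorn ombre]] : (e -> s).
For [murn [vorn ombre]] to have type (e -> s) with [vorn ombre] of type (e -> t), murn must be the function: murn : ((e -> t) -> (e -> s)).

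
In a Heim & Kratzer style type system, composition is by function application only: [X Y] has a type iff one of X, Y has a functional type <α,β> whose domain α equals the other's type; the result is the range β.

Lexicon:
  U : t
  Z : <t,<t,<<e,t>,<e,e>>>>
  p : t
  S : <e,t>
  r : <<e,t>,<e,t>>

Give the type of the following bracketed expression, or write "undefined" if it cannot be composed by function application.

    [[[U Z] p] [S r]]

<e,e>

[U Z]: <t,<t,<<e,t>,<e,e>>>> applied to t yields <t,<<e,t>,<e,e>>>.
[[U Z] p]: <t,<<e,t>,<e,e>>> applied to t yields <<e,t>,<e,e>>.
[S r]: <<e,t>,<e,t>> applied to <e,t> yields <e,t>.
[[[U Z] p] [S r]]: <<e,t>,<e,e>> applied to <e,t> yields <e,e>.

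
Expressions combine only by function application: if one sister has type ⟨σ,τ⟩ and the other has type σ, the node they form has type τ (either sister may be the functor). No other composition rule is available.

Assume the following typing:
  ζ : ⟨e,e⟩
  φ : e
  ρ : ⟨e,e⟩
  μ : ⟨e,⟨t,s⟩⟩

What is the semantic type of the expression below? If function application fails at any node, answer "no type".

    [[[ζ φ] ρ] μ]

[ζ φ]: functor ζ : ⟨e,e⟩, argument φ : e; result e.
[[ζ φ] ρ]: functor ρ : ⟨e,e⟩, argument [ζ φ] : e; result e.
[[[ζ φ] ρ] μ]: functor μ : ⟨e,⟨t,s⟩⟩, argument [[ζ φ] ρ] : e; result ⟨t,s⟩.

⟨t,s⟩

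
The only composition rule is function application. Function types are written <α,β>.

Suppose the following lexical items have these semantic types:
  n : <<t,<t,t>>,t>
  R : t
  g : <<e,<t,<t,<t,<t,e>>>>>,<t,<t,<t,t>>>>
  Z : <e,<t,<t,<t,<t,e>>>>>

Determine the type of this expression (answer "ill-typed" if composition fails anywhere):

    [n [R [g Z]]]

[g Z]: g is <<e,<t,<t,<t,<t,e>>>>>,<t,<t,<t,t>>>>, Z is <e,<t,<t,<t,<t,e>>>>>; result <t,<t,<t,t>>>.
[R [g Z]]: [g Z] is <t,<t,<t,t>>>, R is t; result <t,<t,t>>.
[n [R [g Z]]]: n is <<t,<t,t>>,t>, [R [g Z]] is <t,<t,t>>; result t.

t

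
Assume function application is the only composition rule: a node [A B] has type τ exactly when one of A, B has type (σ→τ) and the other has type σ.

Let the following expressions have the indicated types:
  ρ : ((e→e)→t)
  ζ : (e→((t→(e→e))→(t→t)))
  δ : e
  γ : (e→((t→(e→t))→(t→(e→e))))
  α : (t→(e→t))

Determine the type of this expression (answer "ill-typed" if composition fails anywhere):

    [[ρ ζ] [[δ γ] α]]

[ρ ζ]: ((e→e)→t) and (e→((t→(e→e))→(t→t))) cannot combine by function application — type clash.

ill-typed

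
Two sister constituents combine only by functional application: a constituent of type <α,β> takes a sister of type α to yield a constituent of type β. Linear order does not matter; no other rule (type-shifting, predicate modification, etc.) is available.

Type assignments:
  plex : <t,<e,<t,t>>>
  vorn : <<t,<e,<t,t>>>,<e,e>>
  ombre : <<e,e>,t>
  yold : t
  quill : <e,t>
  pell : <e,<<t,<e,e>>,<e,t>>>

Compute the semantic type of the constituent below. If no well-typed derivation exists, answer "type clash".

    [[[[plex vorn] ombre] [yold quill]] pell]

[plex vorn] — vorn of type <<t,<e,<t,t>>>,<e,e>> combines with plex of type <t,<e,<t,t>>>: type <e,e>.
[[plex vorn] ombre] — ombre of type <<e,e>,t> combines with [plex vorn] of type <e,e>: type t.
[yold quill]: t with <e,t> — neither is a function whose domain matches the other; composition fails here.

type clash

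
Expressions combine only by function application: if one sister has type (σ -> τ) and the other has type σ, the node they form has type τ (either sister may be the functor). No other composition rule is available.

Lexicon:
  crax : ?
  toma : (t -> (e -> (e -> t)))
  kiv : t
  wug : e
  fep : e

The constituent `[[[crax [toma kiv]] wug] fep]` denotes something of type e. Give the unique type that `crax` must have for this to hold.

[[[crax [toma kiv]] wug] fep] is required to be e. fep : e cannot yield e as functor, so [[crax [toma kiv]] wug] : (e -> e).
[[crax [toma kiv]] wug] is required to be (e -> e). wug : e cannot yield (e -> e) as functor, so [crax [toma kiv]] : (e -> (e -> e)).
[crax [toma kiv]] is required to be (e -> (e -> e)). [toma kiv] : (e -> (e -> t)) cannot yield (e -> (e -> e)) as functor, so crax : ((e -> (e -> t)) -> (e -> (e -> e))).

((e -> (e -> t)) -> (e -> (e -> e)))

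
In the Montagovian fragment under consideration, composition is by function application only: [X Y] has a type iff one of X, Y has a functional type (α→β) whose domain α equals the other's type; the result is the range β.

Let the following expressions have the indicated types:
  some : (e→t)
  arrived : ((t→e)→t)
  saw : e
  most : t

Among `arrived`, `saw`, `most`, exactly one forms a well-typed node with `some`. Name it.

saw

arrived : ((t→e)→t) — neither side's domain matches the other.
saw — combines: some : (e→t) takes saw : e as argument, giving t.
most : t — neither side's domain matches the other.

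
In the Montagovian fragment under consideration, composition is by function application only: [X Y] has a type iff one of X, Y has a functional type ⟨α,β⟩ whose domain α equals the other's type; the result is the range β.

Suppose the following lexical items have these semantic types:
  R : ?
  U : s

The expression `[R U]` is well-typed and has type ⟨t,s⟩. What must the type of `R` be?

⟨s,⟨t,s⟩⟩

[R U] must have type ⟨t,s⟩. The sister U has type s; that is not a function onto ⟨t,s⟩, so R must be the functor, of type ⟨s,⟨t,s⟩⟩.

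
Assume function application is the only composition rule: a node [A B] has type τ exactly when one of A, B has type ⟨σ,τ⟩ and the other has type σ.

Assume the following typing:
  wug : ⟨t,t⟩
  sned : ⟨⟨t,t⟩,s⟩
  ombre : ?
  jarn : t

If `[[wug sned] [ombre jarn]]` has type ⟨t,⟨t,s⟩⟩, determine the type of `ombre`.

⟨t,⟨s,⟨t,⟨t,s⟩⟩⟩⟩

[[wug sned] [ombre jarn]] must have type ⟨t,⟨t,s⟩⟩. The sister [wug sned] has type s; that is not a function onto ⟨t,⟨t,s⟩⟩, so [ombre jarn] must be the functor, of type ⟨s,⟨t,⟨t,s⟩⟩⟩.
[ombre jarn] must have type ⟨s,⟨t,⟨t,s⟩⟩⟩. The sister jarn has type t; that is not a function onto ⟨s,⟨t,⟨t,s⟩⟩⟩, so ombre must be the functor, of type ⟨t,⟨s,⟨t,⟨t,s⟩⟩⟩⟩.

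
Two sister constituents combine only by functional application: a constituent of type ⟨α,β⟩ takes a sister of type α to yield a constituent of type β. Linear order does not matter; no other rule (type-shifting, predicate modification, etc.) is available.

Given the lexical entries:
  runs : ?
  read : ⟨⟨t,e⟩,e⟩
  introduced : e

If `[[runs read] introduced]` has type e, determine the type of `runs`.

⟨⟨⟨t,e⟩,e⟩,⟨e,e⟩⟩

For [[runs read] introduced] to have type e with introduced of type e, [runs read] must be the function: [runs read] : ⟨e,e⟩.
For [runs read] to have type ⟨e,e⟩ with read of type ⟨⟨t,e⟩,e⟩, runs must be the function: runs : ⟨⟨⟨t,e⟩,e⟩,⟨e,e⟩⟩.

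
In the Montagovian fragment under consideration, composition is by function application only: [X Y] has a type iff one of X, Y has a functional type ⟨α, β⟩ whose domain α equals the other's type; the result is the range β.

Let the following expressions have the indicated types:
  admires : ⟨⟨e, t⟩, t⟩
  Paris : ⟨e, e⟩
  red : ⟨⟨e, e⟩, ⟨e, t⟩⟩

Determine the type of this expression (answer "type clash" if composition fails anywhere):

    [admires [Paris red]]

t

[Paris red] — red of type ⟨⟨e, e⟩, ⟨e, t⟩⟩ combines with Paris of type ⟨e, e⟩: type ⟨e, t⟩.
[admires [Paris red]] — admires of type ⟨⟨e, t⟩, t⟩ combines with [Paris red] of type ⟨e, t⟩: type t.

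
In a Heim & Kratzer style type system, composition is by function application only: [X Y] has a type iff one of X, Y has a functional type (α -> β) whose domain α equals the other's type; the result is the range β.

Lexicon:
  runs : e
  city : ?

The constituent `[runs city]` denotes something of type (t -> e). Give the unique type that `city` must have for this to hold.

[runs city] is required to be (t -> e). runs : e cannot yield (t -> e) as functor, so city : (e -> (t -> e)).

(e -> (t -> e))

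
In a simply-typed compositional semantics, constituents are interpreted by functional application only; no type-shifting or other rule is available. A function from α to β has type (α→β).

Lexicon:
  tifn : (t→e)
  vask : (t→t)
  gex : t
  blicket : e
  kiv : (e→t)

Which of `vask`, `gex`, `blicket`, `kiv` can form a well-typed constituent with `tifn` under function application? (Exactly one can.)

vask : (t→t) — does not combine with tifn.
gex — combines: tifn : (t→e) takes gex : t as argument, giving e.
blicket : e — does not combine with tifn.
kiv : (e→t) — does not combine with tifn.

gex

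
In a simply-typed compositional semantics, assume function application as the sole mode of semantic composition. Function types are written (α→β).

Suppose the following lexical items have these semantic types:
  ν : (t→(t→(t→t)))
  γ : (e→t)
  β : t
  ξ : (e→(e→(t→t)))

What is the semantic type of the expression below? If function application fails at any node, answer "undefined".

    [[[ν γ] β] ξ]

[ν γ]: (t→(t→(t→t))) with (e→t) — neither is a function whose domain matches the other; composition fails here.

undefined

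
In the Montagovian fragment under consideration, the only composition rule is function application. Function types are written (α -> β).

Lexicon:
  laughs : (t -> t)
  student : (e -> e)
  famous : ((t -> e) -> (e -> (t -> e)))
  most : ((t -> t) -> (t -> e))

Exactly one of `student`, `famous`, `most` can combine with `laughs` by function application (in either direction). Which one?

student : (e -> e) — laughs needs t; student needs e; neither fits.
famous : ((t -> e) -> (e -> (t -> e))) — laughs needs t; famous needs (t -> e); neither fits.
most — combines: most : ((t -> t) -> (t -> e)) takes laughs : (t -> t) as argument, giving (t -> e).

most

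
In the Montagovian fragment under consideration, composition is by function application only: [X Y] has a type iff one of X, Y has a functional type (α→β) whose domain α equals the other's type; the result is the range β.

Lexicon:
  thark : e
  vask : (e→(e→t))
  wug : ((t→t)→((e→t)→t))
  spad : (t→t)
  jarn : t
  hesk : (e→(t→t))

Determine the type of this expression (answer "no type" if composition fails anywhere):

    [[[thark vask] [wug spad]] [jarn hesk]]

no type

[thark vask]: functor vask : (e→(e→t)), argument thark : e; result (e→t).
[wug spad]: functor wug : ((t→t)→((e→t)→t)), argument spad : (t→t); result ((e→t)→t).
[[thark vask] [wug spad]]: functor [wug spad] : ((e→t)→t), argument [thark vask] : (e→t); result t.
[jarn hesk]: t with (e→(t→t)) — neither is a function whose domain matches the other; composition fails here.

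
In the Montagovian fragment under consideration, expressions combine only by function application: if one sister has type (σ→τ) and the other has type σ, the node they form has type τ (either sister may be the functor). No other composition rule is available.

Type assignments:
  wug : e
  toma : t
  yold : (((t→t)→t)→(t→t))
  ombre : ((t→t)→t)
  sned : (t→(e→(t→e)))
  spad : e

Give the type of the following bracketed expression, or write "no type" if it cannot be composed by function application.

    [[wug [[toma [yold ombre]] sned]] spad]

no type

[yold ombre]: (((t→t)→t)→(t→t)) applied to ((t→t)→t) yields (t→t).
[toma [yold ombre]]: (t→t) applied to t yields t.
[[toma [yold ombre]] sned]: (t→(e→(t→e))) applied to t yields (e→(t→e)).
[wug [[toma [yold ombre]] sned]]: (e→(t→e)) applied to e yields (t→e).
[[wug [[toma [yold ombre]] sned]] spad]: (t→e) and e cannot combine by function application — type clash.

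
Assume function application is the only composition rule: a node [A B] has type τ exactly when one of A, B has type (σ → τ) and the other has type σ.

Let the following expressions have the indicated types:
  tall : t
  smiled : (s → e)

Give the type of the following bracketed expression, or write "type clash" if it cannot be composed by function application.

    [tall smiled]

type clash

At [tall smiled]: neither t nor (s → e) can take the other as argument; the node is ill-typed.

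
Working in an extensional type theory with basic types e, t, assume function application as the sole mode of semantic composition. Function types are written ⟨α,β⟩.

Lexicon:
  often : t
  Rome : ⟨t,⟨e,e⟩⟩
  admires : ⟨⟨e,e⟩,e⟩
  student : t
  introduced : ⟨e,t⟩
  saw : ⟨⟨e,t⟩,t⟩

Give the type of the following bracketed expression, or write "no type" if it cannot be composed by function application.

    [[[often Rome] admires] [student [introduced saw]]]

no type

[often Rome]: ⟨t,⟨e,e⟩⟩ applied to t yields ⟨e,e⟩.
[[often Rome] admires]: ⟨⟨e,e⟩,e⟩ applied to ⟨e,e⟩ yields e.
[introduced saw]: ⟨⟨e,t⟩,t⟩ applied to ⟨e,t⟩ yields t.
[student [introduced saw]]: t and t cannot combine by function application — type clash.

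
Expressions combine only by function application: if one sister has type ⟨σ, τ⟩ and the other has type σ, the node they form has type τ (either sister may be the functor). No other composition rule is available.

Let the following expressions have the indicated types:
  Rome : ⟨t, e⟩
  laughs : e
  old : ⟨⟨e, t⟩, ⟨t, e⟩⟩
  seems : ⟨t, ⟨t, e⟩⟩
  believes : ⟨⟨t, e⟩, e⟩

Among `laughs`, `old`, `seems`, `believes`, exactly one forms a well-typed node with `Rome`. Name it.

believes

laughs : e — Rome needs t; laughs needs nothing (atomic); neither fits.
old : ⟨⟨e, t⟩, ⟨t, e⟩⟩ — Rome needs t; old needs ⟨e, t⟩; neither fits.
seems : ⟨t, ⟨t, e⟩⟩ — Rome needs t; seems needs t; neither fits.
believes — combines: believes : ⟨⟨t, e⟩, e⟩ takes Rome : ⟨t, e⟩ as argument, giving e.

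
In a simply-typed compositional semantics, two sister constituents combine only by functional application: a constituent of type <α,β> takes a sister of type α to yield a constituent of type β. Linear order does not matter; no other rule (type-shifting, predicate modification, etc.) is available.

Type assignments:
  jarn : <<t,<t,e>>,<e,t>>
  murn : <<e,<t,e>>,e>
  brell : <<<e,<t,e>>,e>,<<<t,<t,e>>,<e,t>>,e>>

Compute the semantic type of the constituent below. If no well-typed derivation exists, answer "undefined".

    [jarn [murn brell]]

[murn brell]: brell is <<<e,<t,e>>,e>,<<<t,<t,e>>,<e,t>>,e>>, murn is <<e,<t,e>>,e>; result <<<t,<t,e>>,<e,t>>,e>.
[jarn [murn brell]]: [murn brell] is <<<t,<t,e>>,<e,t>>,e>, jarn is <<t,<t,e>>,<e,t>>; result e.

e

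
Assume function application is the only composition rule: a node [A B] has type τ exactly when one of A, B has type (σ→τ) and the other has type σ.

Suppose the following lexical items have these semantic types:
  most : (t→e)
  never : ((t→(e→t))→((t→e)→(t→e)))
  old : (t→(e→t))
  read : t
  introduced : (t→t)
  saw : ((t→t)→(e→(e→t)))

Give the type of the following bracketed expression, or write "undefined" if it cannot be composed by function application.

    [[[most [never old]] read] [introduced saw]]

[never old]: never is ((t→(e→t))→((t→e)→(t→e))), old is (t→(e→t)); result ((t→e)→(t→e)).
[most [never old]]: [never old] is ((t→e)→(t→e)), most is (t→e); result (t→e).
[[most [never old]] read]: [most [never old]] is (t→e), read is t; result e.
[introduced saw]: saw is ((t→t)→(e→(e→t))), introduced is (t→t); result (e→(e→t)).
[[[most [never old]] read] [introduced saw]]: [introduced saw] is (e→(e→t)), [[most [never old]] read] is e; result (e→t).

(e→t)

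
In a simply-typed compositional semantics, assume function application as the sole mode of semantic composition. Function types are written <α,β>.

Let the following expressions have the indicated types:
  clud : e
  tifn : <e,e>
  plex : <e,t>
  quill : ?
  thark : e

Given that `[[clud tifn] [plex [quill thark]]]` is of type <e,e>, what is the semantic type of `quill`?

<e,<<e,t>,<e,<e,e>>>>

At [[clud tifn] [plex [quill thark]]] (required: <e,e>): [clud tifn] is e, which is not a function with range <e,e>; hence [plex [quill thark]] is the functor — type <e,<e,e>>.
At [plex [quill thark]] (required: <e,<e,e>>): plex is <e,t>, which is not a function with range <e,<e,e>>; hence [quill thark] is the functor — type <<e,t>,<e,<e,e>>>.
At [quill thark] (required: <<e,t>,<e,<e,e>>>): thark is e, which is not a function with range <<e,t>,<e,<e,e>>>; hence quill is the functor — type <e,<<e,t>,<e,<e,e>>>>.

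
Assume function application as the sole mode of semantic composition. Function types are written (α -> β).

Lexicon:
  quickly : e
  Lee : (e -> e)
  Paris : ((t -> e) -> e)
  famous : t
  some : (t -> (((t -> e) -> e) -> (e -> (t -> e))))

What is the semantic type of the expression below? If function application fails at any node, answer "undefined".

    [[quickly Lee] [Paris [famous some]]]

[quickly Lee] — Lee of type (e -> e) combines with quickly of type e: type e.
[famous some] — some of type (t -> (((t -> e) -> e) -> (e -> (t -> e)))) combines with famous of type t: type (((t -> e) -> e) -> (e -> (t -> e))).
[Paris [famous some]] — [famous some] of type (((t -> e) -> e) -> (e -> (t -> e))) combines with Paris of type ((t -> e) -> e): type (e -> (t -> e)).
[[quickly Lee] [Paris [famous some]]] — [Paris [famous some]] of type (e -> (t -> e)) combines with [quickly Lee] of type e: type (t -> e).

(t -> e)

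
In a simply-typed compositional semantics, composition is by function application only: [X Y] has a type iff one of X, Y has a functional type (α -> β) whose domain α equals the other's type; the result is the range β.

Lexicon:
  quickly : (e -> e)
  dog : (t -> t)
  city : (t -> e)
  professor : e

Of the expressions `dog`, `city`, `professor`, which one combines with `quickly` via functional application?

dog : (t -> t) — neither side's domain matches the other.
city : (t -> e) — neither side's domain matches the other.
professor — combines: quickly : (e -> e) takes professor : e as argument, giving e.

professor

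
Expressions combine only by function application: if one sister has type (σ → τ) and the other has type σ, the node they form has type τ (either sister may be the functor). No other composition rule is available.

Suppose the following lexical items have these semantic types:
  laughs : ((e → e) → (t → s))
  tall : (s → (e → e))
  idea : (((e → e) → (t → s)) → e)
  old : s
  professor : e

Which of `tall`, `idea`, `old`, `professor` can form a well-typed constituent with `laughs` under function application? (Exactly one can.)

idea

tall : (s → (e → e)) — laughs needs (e → e); tall needs s; neither fits.
idea — combines: idea : (((e → e) → (t → s)) → e) takes laughs : ((e → e) → (t → s)) as argument, giving e.
old : s — laughs needs (e → e); old needs nothing (atomic); neither fits.
professor : e — laughs needs (e → e); professor needs nothing (atomic); neither fits.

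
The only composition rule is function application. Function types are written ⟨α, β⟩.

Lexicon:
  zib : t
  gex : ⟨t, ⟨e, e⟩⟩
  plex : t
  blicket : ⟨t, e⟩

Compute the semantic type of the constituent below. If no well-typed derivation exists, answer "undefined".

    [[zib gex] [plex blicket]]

e

[zib gex] — gex of type ⟨t, ⟨e, e⟩⟩ combines with zib of type t: type ⟨e, e⟩.
[plex blicket] — blicket of type ⟨t, e⟩ combines with plex of type t: type e.
[[zib gex] [plex blicket]] — [zib gex] of type ⟨e, e⟩ combines with [plex blicket] of type e: type e.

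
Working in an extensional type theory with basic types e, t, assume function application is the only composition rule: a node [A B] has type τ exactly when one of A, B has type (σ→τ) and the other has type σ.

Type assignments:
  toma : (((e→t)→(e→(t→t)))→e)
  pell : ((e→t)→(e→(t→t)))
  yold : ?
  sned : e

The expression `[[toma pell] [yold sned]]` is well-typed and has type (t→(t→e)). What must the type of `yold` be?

(e→(e→(t→(t→e))))

[[toma pell] [yold sned]] is required to be (t→(t→e)). [toma pell] : e cannot yield (t→(t→e)) as functor, so [yold sned] : (e→(t→(t→e))).
[yold sned] is required to be (e→(t→(t→e))). sned : e cannot yield (e→(t→(t→e))) as functor, so yold : (e→(e→(t→(t→e)))).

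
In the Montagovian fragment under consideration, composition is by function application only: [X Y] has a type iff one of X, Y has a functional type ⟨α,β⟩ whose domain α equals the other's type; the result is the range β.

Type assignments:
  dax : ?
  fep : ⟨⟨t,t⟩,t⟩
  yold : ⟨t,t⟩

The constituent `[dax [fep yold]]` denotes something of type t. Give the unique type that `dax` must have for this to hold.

[dax [fep yold]] is required to be t. [fep yold] : t cannot yield t as functor, so dax : ⟨t,t⟩.

⟨t,t⟩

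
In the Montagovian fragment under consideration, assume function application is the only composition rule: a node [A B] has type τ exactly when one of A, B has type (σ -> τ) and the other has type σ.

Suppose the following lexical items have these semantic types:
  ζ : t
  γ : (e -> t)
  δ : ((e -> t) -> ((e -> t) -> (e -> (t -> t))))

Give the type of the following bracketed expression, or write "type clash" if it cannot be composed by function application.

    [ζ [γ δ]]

[γ δ]: functor δ : ((e -> t) -> ((e -> t) -> (e -> (t -> t)))), argument γ : (e -> t); result ((e -> t) -> (e -> (t -> t))).
[ζ [γ δ]]: t and ((e -> t) -> (e -> (t -> t))) cannot combine by function application — type clash.

type clash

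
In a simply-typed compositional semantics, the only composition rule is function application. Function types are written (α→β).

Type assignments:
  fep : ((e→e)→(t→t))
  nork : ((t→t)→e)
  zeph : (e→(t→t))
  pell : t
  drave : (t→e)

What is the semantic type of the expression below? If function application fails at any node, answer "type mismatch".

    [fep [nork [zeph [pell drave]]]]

type mismatch

[pell drave]: drave is (t→e), pell is t; result e.
[zeph [pell drave]]: zeph is (e→(t→t)), [pell drave] is e; result (t→t).
[nork [zeph [pell drave]]]: nork is ((t→t)→e), [zeph [pell drave]] is (t→t); result e.
[fep [nork [zeph [pell drave]]]]: ((e→e)→(t→t)) and e cannot combine by function application — type clash.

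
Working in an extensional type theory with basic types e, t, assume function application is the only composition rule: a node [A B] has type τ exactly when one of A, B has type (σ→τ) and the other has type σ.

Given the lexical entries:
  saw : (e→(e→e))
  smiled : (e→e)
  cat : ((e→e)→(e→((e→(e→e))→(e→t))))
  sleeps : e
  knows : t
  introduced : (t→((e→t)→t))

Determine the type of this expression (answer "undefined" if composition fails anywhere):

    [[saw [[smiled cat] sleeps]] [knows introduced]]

t

[smiled cat]: cat is ((e→e)→(e→((e→(e→e))→(e→t)))), smiled is (e→e); result (e→((e→(e→e))→(e→t))).
[[smiled cat] sleeps]: [smiled cat] is (e→((e→(e→e))→(e→t))), sleeps is e; result ((e→(e→e))→(e→t)).
[saw [[smiled cat] sleeps]]: [[smiled cat] sleeps] is ((e→(e→e))→(e→t)), saw is (e→(e→e)); result (e→t).
[knows introduced]: introduced is (t→((e→t)→t)), knows is t; result ((e→t)→t).
[[saw [[smiled cat] sleeps]] [knows introduced]]: [knows introduced] is ((e→t)→t), [saw [[smiled cat] sleeps]] is (e→t); result t.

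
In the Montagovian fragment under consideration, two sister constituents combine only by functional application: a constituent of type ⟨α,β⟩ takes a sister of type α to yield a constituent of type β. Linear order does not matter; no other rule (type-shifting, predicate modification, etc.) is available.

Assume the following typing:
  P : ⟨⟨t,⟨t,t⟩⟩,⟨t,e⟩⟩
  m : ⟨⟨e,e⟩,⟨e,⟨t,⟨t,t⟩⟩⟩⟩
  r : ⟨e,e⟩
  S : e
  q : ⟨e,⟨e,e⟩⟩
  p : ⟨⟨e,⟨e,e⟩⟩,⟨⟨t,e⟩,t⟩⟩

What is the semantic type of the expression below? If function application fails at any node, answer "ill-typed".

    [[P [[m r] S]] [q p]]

t

[m r]: functor m : ⟨⟨e,e⟩,⟨e,⟨t,⟨t,t⟩⟩⟩⟩, argument r : ⟨e,e⟩; result ⟨e,⟨t,⟨t,t⟩⟩⟩.
[[m r] S]: functor [m r] : ⟨e,⟨t,⟨t,t⟩⟩⟩, argument S : e; result ⟨t,⟨t,t⟩⟩.
[P [[m r] S]]: functor P : ⟨⟨t,⟨t,t⟩⟩,⟨t,e⟩⟩, argument [[m r] S] : ⟨t,⟨t,t⟩⟩; result ⟨t,e⟩.
[q p]: functor p : ⟨⟨e,⟨e,e⟩⟩,⟨⟨t,e⟩,t⟩⟩, argument q : ⟨e,⟨e,e⟩⟩; result ⟨⟨t,e⟩,t⟩.
[[P [[m r] S]] [q p]]: functor [q p] : ⟨⟨t,e⟩,t⟩, argument [P [[m r] S]] : ⟨t,e⟩; result t.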